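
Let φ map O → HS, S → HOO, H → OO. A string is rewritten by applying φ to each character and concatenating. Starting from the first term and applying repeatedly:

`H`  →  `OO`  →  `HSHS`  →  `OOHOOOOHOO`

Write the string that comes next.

Rewriting each symbol of OOHOOOOHOO: O→HS, O→HS, H→OO, O→HS, O→HS, O→HS, O→HS, H→OO, O→HS, O→HS, which concatenates to HS HS OO HS HS HS HS OO HS HS.

HSHSOOHSHSHSHSOOHSHS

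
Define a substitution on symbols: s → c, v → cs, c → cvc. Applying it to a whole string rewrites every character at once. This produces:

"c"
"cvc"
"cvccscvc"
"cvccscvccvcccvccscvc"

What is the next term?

φ(cvccscvccvcccvccscvc) expands symbol-by-symbol to cvc cs cvc cvc c cvc cs cvc cvc cs cvc cvc cvc cs cvc cvc c cvc cs cvc; joining the 20 pieces gives the next term.

cvccscvccvcccvccscvccvccscvccvccvccscvccvcccvccscvc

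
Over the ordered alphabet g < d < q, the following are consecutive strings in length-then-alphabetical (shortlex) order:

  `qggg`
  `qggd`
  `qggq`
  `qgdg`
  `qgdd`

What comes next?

qgdq

Treat qgdd as a base-3 numeral over the given alphabet and add one, carrying through any trailing q's.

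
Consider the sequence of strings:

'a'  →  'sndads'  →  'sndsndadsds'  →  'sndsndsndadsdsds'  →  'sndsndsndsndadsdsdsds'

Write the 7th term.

sndsndsndsndsndsndadsdsdsdsdsds

Each term wraps the previous one in snd on the left and ds on the right.
From sndsndsndsndadsdsdsds, 2 further steps: sndsndsndsndadsdsdsds → sndsndsndsndsndadsdsdsdsds → (answer).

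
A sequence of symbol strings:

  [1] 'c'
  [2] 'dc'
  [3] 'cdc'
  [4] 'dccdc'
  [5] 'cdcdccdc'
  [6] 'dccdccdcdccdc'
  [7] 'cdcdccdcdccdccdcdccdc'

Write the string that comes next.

dccdccdcdccdccdcdccdcdccdccdcdccdc

This is a Fibonacci-style word recurrence s(k) = s(k−2)·s(k−1): e.g. c·dc = cdc.
The next term joins dccdccdcdccdc and cdcdccdcdccdccdcdccdc.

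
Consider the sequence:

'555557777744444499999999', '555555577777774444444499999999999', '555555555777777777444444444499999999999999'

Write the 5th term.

555555555555577777777777774444444444444499999999999999999999

Reading off run lengths: 5 runs 5, 7, 9; 7 runs 5, 7, 9; 4 runs 6, 8, 10; 9 runs 8, 11, 14 — each is linear in n, where the shown terms are n = 2, 3, 4.
For term 5, n = 6, so the run lengths are 13, 13, 14, 20.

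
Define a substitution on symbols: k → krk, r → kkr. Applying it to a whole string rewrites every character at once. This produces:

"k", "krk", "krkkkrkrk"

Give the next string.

krkkkrkrkkrkkrkkkrkrkkkrkrk

Apply φ to krkkkrkrk symbol by symbol: k→krk, r→kkr, k→krk, k→krk, k→krk, r→kkr, k→krk, r→kkr, k→krk; joined: krk kkr krk krk krk kkr krk kkr krk.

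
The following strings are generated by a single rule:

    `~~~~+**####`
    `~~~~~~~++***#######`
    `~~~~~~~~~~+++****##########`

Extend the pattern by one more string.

The n-th term is 3n+1 ~'s then n +'s then n+1 *'s then 3n+1 #'s (n = 1, 2, …).
Setting n = 4 gives 13, 4, 5, 13 characters in each block.

~~~~~~~~~~~~~++++*****#############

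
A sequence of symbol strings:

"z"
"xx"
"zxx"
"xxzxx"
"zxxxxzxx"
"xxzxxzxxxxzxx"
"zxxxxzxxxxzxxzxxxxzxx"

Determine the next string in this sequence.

xxzxxzxxxxzxxzxxxxzxxxxzxxzxxxxzxx

From term 3 onward, concatenate the second-to-last term with the last: z·xx = zxx, xx·zxx = xxzxx, …
Continuing: xxzxxzxxxxzxx · zxxxxzxxxxzxxzxxxxzxx gives term 8.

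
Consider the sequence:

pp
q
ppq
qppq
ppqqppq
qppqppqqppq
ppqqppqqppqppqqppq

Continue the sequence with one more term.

qppqppqqppqppqqppqqppqppqqppq

This is a Fibonacci-style word recurrence s(k) = s(k−2)·s(k−1): e.g. pp·q = ppq.
So term 8 is qppqppqqppq·ppqqppqqppqppqqppq.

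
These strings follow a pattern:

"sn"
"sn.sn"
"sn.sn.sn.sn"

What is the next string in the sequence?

Every step duplicates the string with '.' between the halves.
So the next term is two copies of sn.sn.sn.sn with '.' between the halves.

sn.sn.sn.sn.sn.sn.sn.sn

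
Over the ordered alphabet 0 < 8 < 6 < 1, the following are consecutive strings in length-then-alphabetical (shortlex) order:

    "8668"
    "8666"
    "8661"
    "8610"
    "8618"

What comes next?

8616

Find the rightmost character of 8618 below 1, bump it to the next letter, and reset everything to its right to 0.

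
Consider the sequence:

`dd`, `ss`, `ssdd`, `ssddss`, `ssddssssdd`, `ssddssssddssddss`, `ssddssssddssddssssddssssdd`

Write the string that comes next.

Each term (from the third on) is the previous term followed by the one before it: term 3 = ss·dd = ssdd.
Continuing: ssddssssddssddssssddssssdd · ssddssssddssddss gives term 8.

ssddssssddssddssssddssssddssddssssddssddss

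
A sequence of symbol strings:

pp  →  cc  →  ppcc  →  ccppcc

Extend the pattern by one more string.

ppccccppcc

Each term (from the third on) is the two preceding terms concatenated in order: term 3 = pp·cc = ppcc.
So term 5 is ppcc·ccppcc.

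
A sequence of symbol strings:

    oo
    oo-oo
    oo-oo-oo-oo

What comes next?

Each string is two copies of the previous one joined by '-'.
One more doubling of oo-oo-oo-oo gives the answer.

oo-oo-oo-oo-oo-oo-oo-oo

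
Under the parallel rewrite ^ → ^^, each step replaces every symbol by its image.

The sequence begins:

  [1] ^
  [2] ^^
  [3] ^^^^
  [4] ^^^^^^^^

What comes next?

^^^^^^^^^^^^^^^^

Apply φ to ^^^^^^^^ symbol by symbol: ^→^^, ^→^^, ^→^^, ^→^^, ^→^^, ^→^^, ^→^^, ^→^^; joined: ^^ ^^ ^^ ^^ ^^ ^^ ^^ ^^.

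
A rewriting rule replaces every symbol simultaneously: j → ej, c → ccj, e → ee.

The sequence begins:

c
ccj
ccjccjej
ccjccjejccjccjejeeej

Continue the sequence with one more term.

Applying the rule to each of the 20 symbols of ccjccjejccjccjejeeej gives the pieces ccj ccj ej ccj ccj ej ee ej ccj ccj ej ccj ccj ej ee ej ee ee ee ej, which concatenate to the answer.

ccjccjejccjccjejeeejccjccjejccjccjejeeejeeeeeeej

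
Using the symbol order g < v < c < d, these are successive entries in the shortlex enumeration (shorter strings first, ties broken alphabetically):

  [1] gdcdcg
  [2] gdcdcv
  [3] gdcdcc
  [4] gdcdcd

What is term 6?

Stepping forward 2 times from gdcdcd: gdcdcd → gdcddg, then the target.

gdcddv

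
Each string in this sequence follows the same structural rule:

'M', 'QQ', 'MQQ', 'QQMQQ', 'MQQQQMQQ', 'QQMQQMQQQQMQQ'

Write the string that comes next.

Each term (from the third on) is the two preceding terms concatenated in order: term 3 = M·QQ = MQQ.
Continuing: MQQQQMQQ · QQMQQMQQQQMQQ gives term 7.

MQQQQMQQQQMQQMQQQQMQQ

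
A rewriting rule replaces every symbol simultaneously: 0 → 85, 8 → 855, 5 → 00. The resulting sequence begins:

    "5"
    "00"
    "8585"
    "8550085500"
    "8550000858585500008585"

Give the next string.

Rewriting the 22 symbols of 8550000858585500008585 one by one yields 855 00 00 85 85 85 85 855 00 855 00 855 00 00 85 85 85 85 855 00 855 00; concatenated:

85500008585858585500855008550000858585858550085500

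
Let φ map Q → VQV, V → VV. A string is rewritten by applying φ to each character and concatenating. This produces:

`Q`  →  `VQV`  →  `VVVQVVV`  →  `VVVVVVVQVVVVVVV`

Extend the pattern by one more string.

φ(VVVVVVVQVVVVVVV) expands symbol-by-symbol to VV VV VV VV VV VV VV VQV VV VV VV VV VV VV VV; joining the 15 pieces gives the next term.

VVVVVVVVVVVVVVVQVVVVVVVVVVVVVVV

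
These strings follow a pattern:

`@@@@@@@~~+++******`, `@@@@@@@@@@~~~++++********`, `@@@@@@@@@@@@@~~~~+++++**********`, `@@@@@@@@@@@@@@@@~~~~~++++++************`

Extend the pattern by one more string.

Term n consists of 3n+1 @'s, followed by n ~'s, followed by n+1 +'s, followed by 2n+2 *'s, where the shown terms are n = 2, 3, 4, 5.
At n = 6 the blocks have lengths 19, 6, 7, 14.

@@@@@@@@@@@@@@@@@@@~~~~~~+++++++**************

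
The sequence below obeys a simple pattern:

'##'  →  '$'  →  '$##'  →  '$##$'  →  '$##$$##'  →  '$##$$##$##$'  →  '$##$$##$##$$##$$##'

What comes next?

$##$$##$##$$##$$##$##$$##$##$

This is a Fibonacci-style word recurrence s(k) = s(k−1)·s(k−2): e.g. $·## = $##.
The next term joins $##$$##$##$$##$$## and $##$$##$##$.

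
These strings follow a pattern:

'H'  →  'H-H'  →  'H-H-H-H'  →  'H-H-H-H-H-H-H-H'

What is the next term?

Each string is two copies of the previous one joined by '-'.
One more doubling of H-H-H-H-H-H-H-H gives the answer.

H-H-H-H-H-H-H-H-H-H-H-H-H-H-H-H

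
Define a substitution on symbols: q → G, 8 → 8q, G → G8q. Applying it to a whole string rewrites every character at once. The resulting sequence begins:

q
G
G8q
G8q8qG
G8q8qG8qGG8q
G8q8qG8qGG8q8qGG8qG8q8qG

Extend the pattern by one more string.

G8q8qG8qGG8q8qGG8qG8q8qG8qGG8qG8q8qGG8q8qG8qGG8q

Replace each of the 24 characters of G8q8qG8qGG8q8qGG8qG8q8qG in place — G8q 8q G 8q G G8q 8q G G8q G8q 8q G 8q G G8q G8q 8q G G8q 8q G 8q G G8q — and concatenate.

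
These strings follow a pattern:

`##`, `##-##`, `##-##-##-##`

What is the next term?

s(k+1) = s(k)·-·s(k) — each term doubles the last with '-' between the halves.
Doubling ##-##-##-## with '-' between the halves:

##-##-##-##-##-##-##-##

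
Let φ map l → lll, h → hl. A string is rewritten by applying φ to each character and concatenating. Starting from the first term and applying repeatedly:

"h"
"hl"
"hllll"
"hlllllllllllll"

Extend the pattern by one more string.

hllllllllllllllllllllllllllllllllllllllll

Replace each of the 14 characters of hlllllllllllll in place — hl lll lll lll lll lll lll lll lll lll lll lll lll lll — and concatenate.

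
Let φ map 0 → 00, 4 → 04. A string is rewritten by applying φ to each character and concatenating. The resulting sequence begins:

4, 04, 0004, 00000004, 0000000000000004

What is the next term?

φ(0000000000000004) expands symbol-by-symbol to 00 00 00 00 00 00 00 00 00 00 00 00 00 00 00 04; joining the 16 pieces gives the next term.

00000000000000000000000000000004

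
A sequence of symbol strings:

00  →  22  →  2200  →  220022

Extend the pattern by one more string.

2200222200

Each term (from the third on) is the previous term followed by the one before it: term 3 = 22·00 = 2200.
So term 5 is 220022·2200.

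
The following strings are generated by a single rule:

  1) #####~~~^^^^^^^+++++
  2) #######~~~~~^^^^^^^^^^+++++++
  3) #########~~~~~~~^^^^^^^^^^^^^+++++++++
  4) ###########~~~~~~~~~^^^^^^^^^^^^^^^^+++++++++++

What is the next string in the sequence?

Reading off run lengths: # runs 5, 7, 9, 11; ~ runs 3, 5, 7, 9; ^ runs 7, 10, 13, 16; + runs 5, 7, 9, 11 — each is linear in n, where the shown terms are n = 2, 3, 4, 5.
For the next term, n = 6, so the run lengths are 13, 11, 19, 13.

#############~~~~~~~~~~~^^^^^^^^^^^^^^^^^^^+++++++++++++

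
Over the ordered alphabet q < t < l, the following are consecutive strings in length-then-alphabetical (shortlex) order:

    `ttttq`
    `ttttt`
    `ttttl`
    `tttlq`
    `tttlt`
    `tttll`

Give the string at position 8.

Advancing 2 positions from tttll through tttll → ttlqq reaches term 8.

ttlqt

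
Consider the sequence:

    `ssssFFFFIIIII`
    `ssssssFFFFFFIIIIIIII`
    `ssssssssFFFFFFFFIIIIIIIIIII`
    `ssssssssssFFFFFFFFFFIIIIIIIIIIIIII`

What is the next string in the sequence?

The n-th term is 2n s's then 2n F's then 3n-1 I's, where the shown terms are n = 2, 3, 4, 5.
For the next term, n = 6, so the run lengths are 12, 12, 17.

ssssssssssssFFFFFFFFFFFFIIIIIIIIIIIIIIIII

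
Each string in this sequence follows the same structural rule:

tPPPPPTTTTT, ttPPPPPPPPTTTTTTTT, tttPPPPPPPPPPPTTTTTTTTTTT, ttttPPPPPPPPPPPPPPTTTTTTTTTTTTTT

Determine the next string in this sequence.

tttttPPPPPPPPPPPPPPPPPTTTTTTTTTTTTTTTTT

The n-th term is n t's then 3n+2 P's then 3n+2 T's (n = 1, 2, …).
At n = 5 the blocks have lengths 5, 17, 17.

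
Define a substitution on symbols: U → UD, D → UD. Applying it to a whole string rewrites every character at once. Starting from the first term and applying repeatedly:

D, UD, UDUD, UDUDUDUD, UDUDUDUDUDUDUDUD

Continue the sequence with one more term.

UDUDUDUDUDUDUDUDUDUDUDUDUDUDUDUD

Replace each of the 16 characters of UDUDUDUDUDUDUDUD in place — UD UD UD UD UD UD UD UD UD UD UD UD UD UD UD UD — and concatenate.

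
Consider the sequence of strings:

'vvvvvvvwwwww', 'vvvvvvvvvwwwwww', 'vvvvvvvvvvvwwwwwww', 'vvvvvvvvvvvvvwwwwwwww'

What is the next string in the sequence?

vvvvvvvvvvvvvvvwwwwwwwww

Term n consists of 2n+1 v's, followed by n+2 w's, where the shown terms are n = 3, 4, 5, 6.
At n = 7 the blocks have lengths 15, 9.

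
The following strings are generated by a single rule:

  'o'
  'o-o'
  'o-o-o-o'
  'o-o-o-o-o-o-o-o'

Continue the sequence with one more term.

Each string is two copies of the previous one joined by '-'.
So the next term is two copies of o-o-o-o-o-o-o-o with '-' between the halves.

o-o-o-o-o-o-o-o-o-o-o-o-o-o-o-o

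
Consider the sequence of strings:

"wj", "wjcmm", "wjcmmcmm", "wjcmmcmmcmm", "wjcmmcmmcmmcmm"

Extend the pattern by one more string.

Each term is the previous one with cmm appended.
Applying this once more to wjcmmcmmcmmcmm:

wjcmmcmmcmmcmmcmm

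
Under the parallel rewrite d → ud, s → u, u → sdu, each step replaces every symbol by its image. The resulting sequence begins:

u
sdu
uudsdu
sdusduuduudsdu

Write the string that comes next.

Applying the rule to each of the 14 symbols of sdusduuduudsdu gives the pieces u ud sdu u ud sdu sdu ud sdu sdu ud u ud sdu, which concatenate to the answer.

uudsduuudsdusduudsdusduuduudsdu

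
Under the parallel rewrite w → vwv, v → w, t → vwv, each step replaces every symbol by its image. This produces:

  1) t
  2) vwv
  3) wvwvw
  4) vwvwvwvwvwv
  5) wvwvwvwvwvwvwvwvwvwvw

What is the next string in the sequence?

Rewriting the 21 symbols of wvwvwvwvwvwvwvwvwvwvw one by one yields vwv w vwv w vwv w vwv w vwv w vwv w vwv w vwv w vwv w vwv w vwv; concatenated:

vwvwvwvwvwvwvwvwvwvwvwvwvwvwvwvwvwvwvwvwvwv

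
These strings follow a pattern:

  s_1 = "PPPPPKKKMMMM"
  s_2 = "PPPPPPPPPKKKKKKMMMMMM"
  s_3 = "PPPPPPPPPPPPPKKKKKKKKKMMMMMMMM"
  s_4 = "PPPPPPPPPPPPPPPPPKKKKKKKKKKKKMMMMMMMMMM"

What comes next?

PPPPPPPPPPPPPPPPPPPPPKKKKKKKKKKKKKKKMMMMMMMMMMMM

Term n consists of 4n+1 P's, followed by 3n K's, followed by 2n+2 M's (n = 1, 2, …).
Setting n = 5 gives 21, 15, 12 characters in each block.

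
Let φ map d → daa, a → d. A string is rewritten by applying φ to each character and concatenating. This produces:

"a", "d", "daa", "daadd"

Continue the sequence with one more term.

Rewriting each symbol of daadd: d→daa, a→d, a→d, d→daa, d→daa, which concatenates to daa d d daa daa.

daadddaadaa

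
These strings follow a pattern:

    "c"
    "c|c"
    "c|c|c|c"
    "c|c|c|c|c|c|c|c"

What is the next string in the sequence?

Every step duplicates the string with '|' between the halves.
Doubling c|c|c|c|c|c|c|c with '|' between the halves:

c|c|c|c|c|c|c|c|c|c|c|c|c|c|c|c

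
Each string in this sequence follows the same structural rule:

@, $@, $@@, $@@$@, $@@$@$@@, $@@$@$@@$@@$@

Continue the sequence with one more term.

From term 3 onward, concatenate the last term with the second-to-last: $@·@ = $@@, $@@·$@ = $@@$@, …
Continuing: $@@$@$@@$@@$@ · $@@$@$@@ gives term 7.

$@@$@$@@$@@$@$@@$@$@@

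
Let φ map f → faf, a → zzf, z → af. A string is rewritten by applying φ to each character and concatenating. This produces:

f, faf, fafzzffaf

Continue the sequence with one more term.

Apply φ to fafzzffaf symbol by symbol: f→faf, a→zzf, f→faf, z→af, z→af, f→faf, f→faf, a→zzf, f→faf; joined: faf zzf faf af af faf faf zzf faf.

fafzzffafafaffaffafzzffaf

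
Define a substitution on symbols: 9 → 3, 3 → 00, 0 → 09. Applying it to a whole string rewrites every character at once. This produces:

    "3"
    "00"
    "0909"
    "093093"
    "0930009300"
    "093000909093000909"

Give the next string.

Applying the rule to each of the 18 symbols of 093000909093000909 gives the pieces 09 3 00 09 09 09 3 09 3 09 3 00 09 09 09 3 09 3, which concatenate to the answer.

093000909093093093000909093093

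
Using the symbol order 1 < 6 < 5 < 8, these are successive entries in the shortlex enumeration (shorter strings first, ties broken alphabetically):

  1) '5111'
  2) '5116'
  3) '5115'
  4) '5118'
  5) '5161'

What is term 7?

5165

Continuing the enumeration 2 steps past 5161: 5161 → 5166 → (answer).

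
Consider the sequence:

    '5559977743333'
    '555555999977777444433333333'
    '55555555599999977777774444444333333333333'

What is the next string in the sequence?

5555555555559999999977777777744444444443333333333333333

Reading off run lengths: 5 runs 3, 6, 9; 9 runs 2, 4, 6; 7 runs 3, 5, 7; 4 runs 1, 4, 7; 3 runs 4, 8, 12 — each is linear in n (n = 1, 2, …).
At n = 4 the blocks have lengths 12, 8, 9, 10, 16.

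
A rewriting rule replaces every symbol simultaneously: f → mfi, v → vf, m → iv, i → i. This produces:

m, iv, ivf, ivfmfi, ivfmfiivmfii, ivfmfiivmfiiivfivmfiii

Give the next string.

Applying the rule to each of the 22 symbols of ivfmfiivmfiiivfivmfiii gives the pieces i vf mfi iv mfi i i vf iv mfi i i i vf mfi i vf iv mfi i i i, which concatenate to the answer.

ivfmfiivmfiiivfivmfiiiivfmfiivfivmfiiii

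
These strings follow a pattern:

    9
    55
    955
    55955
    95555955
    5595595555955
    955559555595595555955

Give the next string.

5595595555955955559555595595555955

This is a Fibonacci-style word recurrence s(k) = s(k−2)·s(k−1): e.g. 9·55 = 955.
The next term joins 5595595555955 and 955559555595595555955.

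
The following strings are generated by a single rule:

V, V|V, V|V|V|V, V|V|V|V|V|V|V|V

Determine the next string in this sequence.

Every step duplicates the string with '|' between the halves.
Doubling V|V|V|V|V|V|V|V with '|' between the halves:

V|V|V|V|V|V|V|V|V|V|V|V|V|V|V|V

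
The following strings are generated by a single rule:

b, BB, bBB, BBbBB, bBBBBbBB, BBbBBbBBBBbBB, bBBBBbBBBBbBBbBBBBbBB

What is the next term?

BBbBBbBBBBbBBbBBBBbBBBBbBBbBBBBbBB

Each term (from the third on) is the two preceding terms concatenated in order: term 3 = b·BB = bBB.
So term 8 is BBbBBbBBBBbBB·bBBBBbBBBBbBBbBBBBbBB.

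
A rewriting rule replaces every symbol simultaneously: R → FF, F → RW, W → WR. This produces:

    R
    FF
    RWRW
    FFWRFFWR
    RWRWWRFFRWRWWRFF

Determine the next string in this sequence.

Rewriting the 16 symbols of RWRWWRFFRWRWWRFF one by one yields FF WR FF WR WR FF RW RW FF WR FF WR WR FF RW RW; concatenated:

FFWRFFWRWRFFRWRWFFWRFFWRWRFFRWRW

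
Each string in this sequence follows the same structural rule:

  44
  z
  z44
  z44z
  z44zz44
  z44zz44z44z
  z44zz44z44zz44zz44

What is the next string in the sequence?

z44zz44z44zz44zz44z44zz44z44z

This is a Fibonacci-style word recurrence s(k) = s(k−1)·s(k−2): e.g. z·44 = z44.
Continuing: z44zz44z44zz44zz44 · z44zz44z44z gives term 8.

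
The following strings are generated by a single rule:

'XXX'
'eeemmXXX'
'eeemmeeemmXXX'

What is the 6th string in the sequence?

Each term is the previous one with eeemm prepended.
From eeemmeeemmXXX, 3 further steps: eeemmeeemmXXX → eeemmeeemmeeemmXXX → eeemmeeemmeeemmeeemmXXX → (answer).

eeemmeeemmeeemmeeemmeeemmXXX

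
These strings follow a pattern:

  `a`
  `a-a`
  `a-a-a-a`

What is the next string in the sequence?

a-a-a-a-a-a-a-a

Each string is two copies of the previous one joined by '-'.
One more doubling of a-a-a-a gives the answer.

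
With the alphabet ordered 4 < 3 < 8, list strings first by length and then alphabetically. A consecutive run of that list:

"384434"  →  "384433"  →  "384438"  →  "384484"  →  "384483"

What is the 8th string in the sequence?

Continuing the enumeration 3 steps past 384483: 384483 → 384488 → 384344 → (answer).

384343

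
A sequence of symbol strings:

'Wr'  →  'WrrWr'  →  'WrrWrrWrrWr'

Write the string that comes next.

Each string is two copies of the previous one joined by 'r'.
One more doubling of WrrWrrWrrWr gives the answer.

WrrWrrWrrWrrWrrWrrWrrWr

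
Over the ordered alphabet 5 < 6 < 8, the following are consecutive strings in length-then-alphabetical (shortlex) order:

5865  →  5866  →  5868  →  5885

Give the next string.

5886

Treat 5885 as a base-3 numeral over the given alphabet and add one, carrying through any trailing 8's.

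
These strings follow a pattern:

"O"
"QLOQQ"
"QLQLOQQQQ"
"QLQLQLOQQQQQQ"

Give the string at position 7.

QLQLQLQLQLQLOQQQQQQQQQQQQ

Every step adds QL to the front and QQ to the end of the previous string.
From QLQLQLOQQQQQQ, 3 further steps: QLQLQLOQQQQQQ → QLQLQLQLOQQQQQQQQ → QLQLQLQLQLOQQQQQQQQQQ → (answer).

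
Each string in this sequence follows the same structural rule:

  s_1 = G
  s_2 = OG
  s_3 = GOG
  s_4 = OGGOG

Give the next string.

GOGOGGOG

Each term (from the third on) is the two preceding terms concatenated in order: term 3 = G·OG = GOG.
So term 5 is GOG·OGGOG.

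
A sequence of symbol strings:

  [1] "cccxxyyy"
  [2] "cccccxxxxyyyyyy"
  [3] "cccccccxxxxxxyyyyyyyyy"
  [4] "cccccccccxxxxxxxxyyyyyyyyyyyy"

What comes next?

cccccccccccxxxxxxxxxxyyyyyyyyyyyyyyy

The n-th term is 2n+1 c's then 2n x's then 3n y's (n = 1, 2, …).
At n = 5 the blocks have lengths 11, 10, 15.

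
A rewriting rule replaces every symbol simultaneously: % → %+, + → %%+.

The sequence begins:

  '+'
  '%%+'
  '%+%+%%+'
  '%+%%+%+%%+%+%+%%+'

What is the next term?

%+%%+%+%+%%+%+%%+%+%+%%+%+%%+%+%%+%+%+%%+

Replace each of the 17 characters of %+%%+%+%%+%+%+%%+ in place — %+ %%+ %+ %+ %%+ %+ %%+ %+ %+ %%+ %+ %%+ %+ %%+ %+ %+ %%+ — and concatenate.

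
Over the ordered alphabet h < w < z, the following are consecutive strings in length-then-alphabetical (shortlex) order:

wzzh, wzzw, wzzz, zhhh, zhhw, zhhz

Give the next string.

Treat zhhz as a base-3 numeral over the given alphabet and add one, carrying through any trailing z's.

zhwh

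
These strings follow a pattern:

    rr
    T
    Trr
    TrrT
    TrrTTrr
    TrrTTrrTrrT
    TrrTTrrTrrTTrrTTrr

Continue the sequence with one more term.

This is a Fibonacci-style word recurrence s(k) = s(k−1)·s(k−2): e.g. T·rr = Trr.
The next term joins TrrTTrrTrrTTrrTTrr and TrrTTrrTrrT.

TrrTTrrTrrTTrrTTrrTrrTTrrTrrT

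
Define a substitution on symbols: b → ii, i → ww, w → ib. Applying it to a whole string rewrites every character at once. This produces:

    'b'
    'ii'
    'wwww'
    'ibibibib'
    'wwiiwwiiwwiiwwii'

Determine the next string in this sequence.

ibibwwwwibibwwwwibibwwwwibibwwww

Replace each of the 16 characters of wwiiwwiiwwiiwwii in place — ib ib ww ww ib ib ww ww ib ib ww ww ib ib ww ww — and concatenate.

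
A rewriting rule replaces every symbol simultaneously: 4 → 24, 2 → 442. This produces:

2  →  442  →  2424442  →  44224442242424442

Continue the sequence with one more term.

24244424422424244424422444224442242424442

Applying the rule to each of the 17 symbols of 44224442242424442 gives the pieces 24 24 442 442 24 24 24 442 442 24 442 24 442 24 24 24 442, which concatenate to the answer.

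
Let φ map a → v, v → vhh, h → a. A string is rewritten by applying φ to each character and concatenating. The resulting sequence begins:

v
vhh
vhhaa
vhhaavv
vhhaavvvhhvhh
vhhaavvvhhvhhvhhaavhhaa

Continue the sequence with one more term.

Rewriting the 23 symbols of vhhaavvvhhvhhvhhaavhhaa one by one yields vhh a a v v vhh vhh vhh a a vhh a a vhh a a v v vhh a a v v; concatenated:

vhhaavvvhhvhhvhhaavhhaavhhaavvvhhaavv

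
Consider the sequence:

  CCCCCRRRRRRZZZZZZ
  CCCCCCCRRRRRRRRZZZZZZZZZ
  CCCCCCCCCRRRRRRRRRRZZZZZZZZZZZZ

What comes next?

Reading off run lengths: C runs 5, 7, 9; R runs 6, 8, 10; Z runs 6, 9, 12 — each is linear in n, where the shown terms are n = 2, 3, 4.
For the next term, n = 5, so the run lengths are 11, 12, 15.

CCCCCCCCCCCRRRRRRRRRRRRZZZZZZZZZZZZZZZ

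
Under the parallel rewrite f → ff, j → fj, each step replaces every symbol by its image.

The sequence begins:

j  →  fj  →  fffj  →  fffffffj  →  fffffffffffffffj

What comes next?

fffffffffffffffffffffffffffffffj

Replace each of the 16 characters of fffffffffffffffj in place — ff ff ff ff ff ff ff ff ff ff ff ff ff ff ff fj — and concatenate.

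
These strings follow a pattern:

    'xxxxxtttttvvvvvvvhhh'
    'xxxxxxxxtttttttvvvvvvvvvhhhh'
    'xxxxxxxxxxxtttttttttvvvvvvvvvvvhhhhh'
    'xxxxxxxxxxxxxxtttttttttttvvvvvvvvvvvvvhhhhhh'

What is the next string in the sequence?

xxxxxxxxxxxxxxxxxtttttttttttttvvvvvvvvvvvvvvvhhhhhhh

Reading off run lengths: x runs 5, 8, 11, 14; t runs 5, 7, 9, 11; v runs 7, 9, 11, 13; h runs 3, 4, 5, 6 — each is linear in n, where the shown terms are n = 2, 3, 4, 5.
At n = 6 the blocks have lengths 17, 13, 15, 7.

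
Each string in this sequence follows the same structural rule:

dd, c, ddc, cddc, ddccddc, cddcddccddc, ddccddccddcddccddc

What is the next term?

From term 3 onward, concatenate the second-to-last term with the last: dd·c = ddc, c·ddc = cddc, …
So term 8 is cddcddccddc·ddccddccddcddccddc.

cddcddccddcddccddccddcddccddc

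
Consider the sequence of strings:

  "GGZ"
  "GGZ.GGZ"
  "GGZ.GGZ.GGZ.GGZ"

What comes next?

GGZ.GGZ.GGZ.GGZ.GGZ.GGZ.GGZ.GGZ

Every step duplicates the string with '.' between the halves.
One more doubling of GGZ.GGZ.GGZ.GGZ gives the answer.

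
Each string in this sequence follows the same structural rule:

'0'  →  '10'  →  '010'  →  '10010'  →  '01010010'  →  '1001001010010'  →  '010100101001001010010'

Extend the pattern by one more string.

1001001010010010100101001001010010

Each term (from the third on) is the two preceding terms concatenated in order: term 3 = 0·10 = 010.
So term 8 is 1001001010010·010100101001001010010.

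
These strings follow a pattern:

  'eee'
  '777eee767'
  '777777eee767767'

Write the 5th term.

Every step adds 777 to the front and 767 to the end of the previous string.
From 777777eee767767, 2 further steps: 777777eee767767 → 777777777eee767767767 → (answer).

777777777777eee767767767767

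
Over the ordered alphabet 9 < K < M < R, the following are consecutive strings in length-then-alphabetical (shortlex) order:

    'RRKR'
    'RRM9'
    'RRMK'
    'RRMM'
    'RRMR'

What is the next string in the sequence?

RRR9

Treat RRMR as a base-4 numeral over the given alphabet and add one, carrying through any trailing R's.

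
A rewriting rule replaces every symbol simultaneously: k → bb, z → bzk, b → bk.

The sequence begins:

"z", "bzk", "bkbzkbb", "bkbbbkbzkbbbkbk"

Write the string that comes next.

bkbbbkbkbkbbbkbzkbbbkbkbkbbbkbb

Replace each of the 15 characters of bkbbbkbzkbbbkbk in place — bk bb bk bk bk bb bk bzk bb bk bk bk bb bk bb — and concatenate.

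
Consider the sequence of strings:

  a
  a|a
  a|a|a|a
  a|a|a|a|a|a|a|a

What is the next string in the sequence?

s(k+1) = s(k)·|·s(k) — each term doubles the last with '|' between the halves.
Doubling a|a|a|a|a|a|a|a with '|' between the halves:

a|a|a|a|a|a|a|a|a|a|a|a|a|a|a|a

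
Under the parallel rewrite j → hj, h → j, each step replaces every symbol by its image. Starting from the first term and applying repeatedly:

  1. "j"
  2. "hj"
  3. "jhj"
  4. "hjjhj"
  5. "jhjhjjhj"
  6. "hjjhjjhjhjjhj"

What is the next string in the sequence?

Rewriting the 13 symbols of hjjhjjhjhjjhj one by one yields j hj hj j hj hj j hj j hj hj j hj; concatenated:

jhjhjjhjhjjhjjhjhjjhj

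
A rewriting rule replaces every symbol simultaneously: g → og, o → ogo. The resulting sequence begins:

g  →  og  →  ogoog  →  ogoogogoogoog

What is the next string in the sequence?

Rewriting the 13 symbols of ogoogogoogoog one by one yields ogo og ogo ogo og ogo og ogo ogo og ogo ogo og; concatenated:

ogoogogoogoogogoogogoogoogogoogoog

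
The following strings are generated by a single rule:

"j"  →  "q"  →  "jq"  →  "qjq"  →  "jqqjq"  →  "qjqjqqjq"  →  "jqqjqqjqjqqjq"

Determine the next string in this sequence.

Each term (from the third on) is the two preceding terms concatenated in order: term 3 = j·q = jq.
Continuing: qjqjqqjq · jqqjqqjqjqqjq gives term 8.

qjqjqqjqjqqjqqjqjqqjq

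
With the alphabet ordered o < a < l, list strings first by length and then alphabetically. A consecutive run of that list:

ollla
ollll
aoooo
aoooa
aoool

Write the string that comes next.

aooao

The successor of aoool increments the rightmost position that isn't already l and resets every position after it to o.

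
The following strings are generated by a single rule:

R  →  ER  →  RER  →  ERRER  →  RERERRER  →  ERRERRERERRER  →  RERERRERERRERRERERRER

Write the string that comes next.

Each term (from the third on) is the two preceding terms concatenated in order: term 3 = R·ER = RER.
The next term joins ERRERRERERRER and RERERRERERRERRERERRER.

ERRERRERERRERRERERRERERRERRERERRER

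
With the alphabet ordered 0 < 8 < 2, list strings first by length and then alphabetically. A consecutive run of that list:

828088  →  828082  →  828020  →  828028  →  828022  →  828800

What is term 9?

Advancing 3 positions from 828800 through 828800 → 828808 → 828802 reaches term 9.

828880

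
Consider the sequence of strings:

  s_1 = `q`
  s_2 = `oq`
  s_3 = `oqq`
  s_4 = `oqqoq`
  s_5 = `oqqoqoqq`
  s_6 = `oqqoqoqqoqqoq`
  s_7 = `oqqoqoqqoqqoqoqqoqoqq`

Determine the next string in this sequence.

This is a Fibonacci-style word recurrence s(k) = s(k−1)·s(k−2): e.g. oq·q = oqq.
So term 8 is oqqoqoqqoqqoqoqqoqoqq·oqqoqoqqoqqoq.

oqqoqoqqoqqoqoqqoqoqqoqqoqoqqoqqoq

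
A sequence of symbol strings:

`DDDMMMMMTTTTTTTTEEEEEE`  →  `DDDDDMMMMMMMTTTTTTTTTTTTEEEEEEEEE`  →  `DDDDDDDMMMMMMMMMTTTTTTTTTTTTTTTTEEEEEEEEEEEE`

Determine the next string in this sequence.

DDDDDDDDDMMMMMMMMMMMTTTTTTTTTTTTTTTTTTTTEEEEEEEEEEEEEEE

Reading off run lengths: D runs 3, 5, 7; M runs 5, 7, 9; T runs 8, 12, 16; E runs 6, 9, 12 — each is linear in n, where the shown terms are n = 2, 3, 4.
Setting n = 5 gives 9, 11, 20, 15 characters in each block.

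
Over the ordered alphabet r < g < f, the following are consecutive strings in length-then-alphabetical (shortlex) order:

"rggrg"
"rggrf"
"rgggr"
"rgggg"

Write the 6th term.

rggfr

Advancing 2 positions from rgggg through rgggg → rgggf reaches term 6.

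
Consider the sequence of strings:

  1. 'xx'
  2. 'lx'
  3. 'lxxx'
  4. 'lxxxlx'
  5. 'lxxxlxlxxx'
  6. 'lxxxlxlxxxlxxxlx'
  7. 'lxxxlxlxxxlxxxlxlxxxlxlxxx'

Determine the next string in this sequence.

From term 3 onward, concatenate the last term with the second-to-last: lx·xx = lxxx, lxxx·lx = lxxxlx, …
So term 8 is lxxxlxlxxxlxxxlxlxxxlxlxxx·lxxxlxlxxxlxxxlx.

lxxxlxlxxxlxxxlxlxxxlxlxxxlxxxlxlxxxlxxxlx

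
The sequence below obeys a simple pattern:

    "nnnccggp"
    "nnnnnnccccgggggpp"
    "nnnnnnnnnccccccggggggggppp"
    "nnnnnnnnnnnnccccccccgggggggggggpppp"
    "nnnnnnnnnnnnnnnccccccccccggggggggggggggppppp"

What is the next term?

nnnnnnnnnnnnnnnnnnccccccccccccgggggggggggggggggpppppp

Reading off run lengths: n runs 3, 6, 9, 12, 15; c runs 2, 4, 6, 8, 10; g runs 2, 5, 8, 11, 14; p runs 1, 2, 3, 4, 5 — each is linear in n (n = 1, 2, …).
At n = 6 the blocks have lengths 18, 12, 17, 6.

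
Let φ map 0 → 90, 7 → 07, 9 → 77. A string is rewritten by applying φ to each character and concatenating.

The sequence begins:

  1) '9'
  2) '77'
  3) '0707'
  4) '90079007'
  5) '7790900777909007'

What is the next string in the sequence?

Replace each of the 16 characters of 7790900777909007 in place — 07 07 77 90 77 90 90 07 07 07 77 90 77 90 90 07 — and concatenate.

07077790779090070707779077909007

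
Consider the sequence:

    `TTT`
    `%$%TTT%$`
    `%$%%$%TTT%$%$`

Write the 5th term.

%$%%$%%$%%$%TTT%$%$%$%$

Each term wraps the previous one in %$% on the left and %$ on the right.
From %$%%$%TTT%$%$, 2 further steps: %$%%$%TTT%$%$ → %$%%$%%$%TTT%$%$%$ → (answer).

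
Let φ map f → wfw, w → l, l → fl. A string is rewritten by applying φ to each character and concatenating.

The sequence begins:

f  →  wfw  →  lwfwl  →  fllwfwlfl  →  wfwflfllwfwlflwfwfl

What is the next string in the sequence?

lwfwlwfwflwfwflfllwfwlflwfwfllwfwlwfwfl

Applying the rule to each of the 19 symbols of wfwflfllwfwlflwfwfl gives the pieces l wfw l wfw fl wfw fl fl l wfw l fl wfw fl l wfw l wfw fl, which concatenate to the answer.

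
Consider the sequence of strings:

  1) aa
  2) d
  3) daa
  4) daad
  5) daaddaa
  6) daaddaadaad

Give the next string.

Each term (from the third on) is the previous term followed by the one before it: term 3 = d·aa = daa.
The next term joins daaddaadaad and daaddaa.

daaddaadaaddaaddaa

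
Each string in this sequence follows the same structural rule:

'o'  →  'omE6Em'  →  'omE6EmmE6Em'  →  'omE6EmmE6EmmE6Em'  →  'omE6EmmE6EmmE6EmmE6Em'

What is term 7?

Every step adds mE6Em to the end: s(k+1) = s(k)·mE6Em.
From omE6EmmE6EmmE6EmmE6Em, 2 further steps: omE6EmmE6EmmE6EmmE6Em → omE6EmmE6EmmE6EmmE6EmmE6Em → (answer).

omE6EmmE6EmmE6EmmE6EmmE6EmmE6Em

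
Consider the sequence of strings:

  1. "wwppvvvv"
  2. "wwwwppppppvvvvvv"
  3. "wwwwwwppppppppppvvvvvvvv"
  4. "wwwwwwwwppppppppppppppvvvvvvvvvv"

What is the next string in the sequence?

Reading off run lengths: w runs 2, 4, 6, 8; p runs 2, 6, 10, 14; v runs 4, 6, 8, 10 — each is linear in n (n = 1, 2, …).
Setting n = 5 gives 10, 18, 12 characters in each block.

wwwwwwwwwwppppppppppppppppppvvvvvvvvvvvv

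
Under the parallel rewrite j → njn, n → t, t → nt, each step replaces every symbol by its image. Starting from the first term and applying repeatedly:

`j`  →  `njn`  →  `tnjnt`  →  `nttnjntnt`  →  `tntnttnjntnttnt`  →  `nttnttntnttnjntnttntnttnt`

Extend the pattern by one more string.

tntnttntnttnttntnttnjntnttntnttnttntnttnt

φ(nttnttntnttnjntnttntnttnt) expands symbol-by-symbol to t nt nt t nt nt t nt t nt nt t njn t nt t nt nt t nt t nt nt t nt; joining the 25 pieces gives the next term.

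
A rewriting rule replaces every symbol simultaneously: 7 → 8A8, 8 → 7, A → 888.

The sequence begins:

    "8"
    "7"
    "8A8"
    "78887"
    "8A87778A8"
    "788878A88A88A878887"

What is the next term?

Replace each of the 19 characters of 788878A88A88A878887 in place — 8A8 7 7 7 8A8 7 888 7 7 888 7 7 888 7 8A8 7 7 7 8A8 — and concatenate.

8A87778A87888778887788878A87778A8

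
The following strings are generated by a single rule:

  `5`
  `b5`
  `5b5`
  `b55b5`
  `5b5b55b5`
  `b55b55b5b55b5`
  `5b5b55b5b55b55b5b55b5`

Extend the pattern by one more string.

From term 3 onward, concatenate the second-to-last term with the last: 5·b5 = 5b5, b5·5b5 = b55b5, …
Continuing: b55b55b5b55b5 · 5b5b55b5b55b55b5b55b5 gives term 8.

b55b55b5b55b55b5b55b5b55b55b5b55b5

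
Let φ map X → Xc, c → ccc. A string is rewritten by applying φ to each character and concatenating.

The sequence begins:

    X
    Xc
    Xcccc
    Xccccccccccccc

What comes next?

Replace each of the 14 characters of Xccccccccccccc in place — Xc ccc ccc ccc ccc ccc ccc ccc ccc ccc ccc ccc ccc ccc — and concatenate.

Xcccccccccccccccccccccccccccccccccccccccc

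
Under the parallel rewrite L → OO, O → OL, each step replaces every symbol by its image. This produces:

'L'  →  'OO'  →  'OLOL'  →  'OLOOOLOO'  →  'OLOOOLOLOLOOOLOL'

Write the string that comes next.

OLOOOLOLOLOOOLOOOLOOOLOLOLOOOLOO

Applying the rule to each of the 16 symbols of OLOOOLOLOLOOOLOL gives the pieces OL OO OL OL OL OO OL OO OL OO OL OL OL OO OL OO, which concatenate to the answer.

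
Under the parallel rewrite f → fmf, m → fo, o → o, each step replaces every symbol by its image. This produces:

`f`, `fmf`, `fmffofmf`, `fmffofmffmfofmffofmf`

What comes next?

φ(fmffofmffmfofmffofmf) expands symbol-by-symbol to fmf fo fmf fmf o fmf fo fmf fmf fo fmf o fmf fo fmf fmf o fmf fo fmf; joining the 20 pieces gives the next term.

fmffofmffmfofmffofmffmffofmfofmffofmffmfofmffofmf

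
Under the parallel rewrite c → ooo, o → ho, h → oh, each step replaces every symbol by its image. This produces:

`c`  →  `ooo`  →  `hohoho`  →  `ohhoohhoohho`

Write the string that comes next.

hoohohhohoohohhohoohohho

Rewriting each symbol of ohhoohhoohho: o→ho, h→oh, h→oh, o→ho, o→ho, h→oh, h→oh, o→ho, o→ho, h→oh, h→oh, o→ho, which concatenates to ho oh oh ho ho oh oh ho ho oh oh ho.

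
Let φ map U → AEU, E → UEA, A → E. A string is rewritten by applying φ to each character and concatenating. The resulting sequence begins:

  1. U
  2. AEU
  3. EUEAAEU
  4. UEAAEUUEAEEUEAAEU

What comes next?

AEUUEAEEUEAAEUAEUUEAEUEAUEAAEUUEAEEUEAAEU

Applying the rule to each of the 17 symbols of UEAAEUUEAEEUEAAEU gives the pieces AEU UEA E E UEA AEU AEU UEA E UEA UEA AEU UEA E E UEA AEU, which concatenate to the answer.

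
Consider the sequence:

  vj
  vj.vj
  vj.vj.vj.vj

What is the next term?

Every step duplicates the string with '.' between the halves.
So the next term is two copies of vj.vj.vj.vj with '.' between the halves.

vj.vj.vj.vj.vj.vj.vj.vj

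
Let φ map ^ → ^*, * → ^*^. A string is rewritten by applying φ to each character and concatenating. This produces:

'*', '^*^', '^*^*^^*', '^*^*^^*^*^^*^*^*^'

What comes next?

^*^*^^*^*^^*^*^*^^*^*^^*^*^*^^*^*^^*^*^^*

φ(^*^*^^*^*^^*^*^*^) expands symbol-by-symbol to ^* ^*^ ^* ^*^ ^* ^* ^*^ ^* ^*^ ^* ^* ^*^ ^* ^*^ ^* ^*^ ^*; joining the 17 pieces gives the next term.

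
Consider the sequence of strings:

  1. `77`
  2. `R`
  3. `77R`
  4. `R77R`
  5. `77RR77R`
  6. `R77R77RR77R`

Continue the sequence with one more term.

This is a Fibonacci-style word recurrence s(k) = s(k−2)·s(k−1): e.g. 77·R = 77R.
Continuing: 77RR77R · R77R77RR77R gives term 7.

77RR77RR77R77RR77R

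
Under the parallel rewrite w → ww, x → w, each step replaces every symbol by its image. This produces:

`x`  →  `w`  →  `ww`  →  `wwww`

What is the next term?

wwwwwwww

Rewriting each symbol of wwww: w→ww, w→ww, w→ww, w→ww, which concatenates to ww ww ww ww.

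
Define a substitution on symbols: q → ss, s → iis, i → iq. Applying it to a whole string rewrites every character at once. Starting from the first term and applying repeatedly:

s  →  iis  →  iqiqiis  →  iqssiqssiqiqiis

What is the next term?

iqssiisiisiqssiisiisiqssiqssiqiqiis

Replace each of the 15 characters of iqssiqssiqiqiis in place — iq ss iis iis iq ss iis iis iq ss iq ss iq iq iis — and concatenate.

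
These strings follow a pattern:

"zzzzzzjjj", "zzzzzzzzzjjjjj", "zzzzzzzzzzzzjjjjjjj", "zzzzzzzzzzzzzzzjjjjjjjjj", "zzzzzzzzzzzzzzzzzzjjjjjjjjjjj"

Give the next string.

zzzzzzzzzzzzzzzzzzzzzjjjjjjjjjjjjj

Each string has the form z^{3n} j^{2n-1}, where the shown terms are n = 2, 3, 4, 5, 6.
For the next term, n = 7, so the run lengths are 21, 13.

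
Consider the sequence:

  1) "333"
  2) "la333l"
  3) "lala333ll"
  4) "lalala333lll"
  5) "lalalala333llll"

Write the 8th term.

Every step adds la to the front and l to the end of the previous string.
From lalalala333llll, 3 further steps: lalalala333llll → lalalalala333lllll → lalalalalala333llllll → (answer).

lalalalalalala333lllllll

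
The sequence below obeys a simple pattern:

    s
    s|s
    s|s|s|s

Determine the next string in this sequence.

s(k+1) = s(k)·|·s(k) — each term doubles the last with '|' between the halves.
One more doubling of s|s|s|s gives the answer.

s|s|s|s|s|s|s|s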